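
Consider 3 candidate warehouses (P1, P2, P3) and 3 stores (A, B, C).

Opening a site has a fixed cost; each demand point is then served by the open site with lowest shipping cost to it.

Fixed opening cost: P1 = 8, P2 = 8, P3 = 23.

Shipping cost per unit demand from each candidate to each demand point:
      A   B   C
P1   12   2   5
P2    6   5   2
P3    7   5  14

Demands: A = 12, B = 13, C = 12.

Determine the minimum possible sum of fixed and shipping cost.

Open {P1, P2}: assign each demand point to its cheapest open site.
  A→P2 12×6=72, B→P1 13×2=26, C→P2 12×2=24
  shipping cost 122, fixed 16 → total 138.
Compare {P1, P2, P3}: shipping cost 122 + fixed 39 = 161.
Compare {P2}: shipping cost 161 + fixed 8 = 169.
Compare {P2, P3}: shipping cost 161 + fixed 31 = 192.
All other subsets cost ≥ 161. Minimum total cost: 138.

138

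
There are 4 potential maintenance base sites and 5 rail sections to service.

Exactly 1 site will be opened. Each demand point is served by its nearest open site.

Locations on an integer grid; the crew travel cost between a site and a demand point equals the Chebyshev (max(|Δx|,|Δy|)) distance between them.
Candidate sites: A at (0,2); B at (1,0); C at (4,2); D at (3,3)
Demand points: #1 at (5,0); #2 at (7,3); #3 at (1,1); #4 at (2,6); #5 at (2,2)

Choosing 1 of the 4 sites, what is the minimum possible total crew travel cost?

13

Open {D}.
  #1→D 3, #2→D 4, #3→D 2, #4→D 3, #5→D 1  ⇒ total 13.
Compare {C}: total 14.
Compare {A}: total 19.
No size-1 selection does better; minimum is 13.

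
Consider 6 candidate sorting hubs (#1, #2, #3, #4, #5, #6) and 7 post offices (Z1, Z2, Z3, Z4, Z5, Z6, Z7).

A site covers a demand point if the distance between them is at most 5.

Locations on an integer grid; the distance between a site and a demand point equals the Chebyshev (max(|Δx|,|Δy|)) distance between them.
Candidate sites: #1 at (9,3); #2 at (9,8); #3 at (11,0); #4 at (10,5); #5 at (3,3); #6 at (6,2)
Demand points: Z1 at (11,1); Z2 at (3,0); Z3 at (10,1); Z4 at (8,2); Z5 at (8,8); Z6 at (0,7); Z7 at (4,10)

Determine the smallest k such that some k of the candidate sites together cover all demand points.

3

Coverage sets (demand points within 5 of each site):
  #1: {Z1, Z3, Z4, Z5}
  #2: {Z5, Z7}
  #3: {Z1, Z3, Z4}
  #4: {Z1, Z3, Z4, Z5}
  #5: {Z2, Z4, Z5, Z6}
  #6: {Z1, Z2, Z3, Z4}
No 2 sites suffice: every size-2 union leaves at least one demand point uncovered.
But {#1, #2, #5} covers everything, so the minimum is 3.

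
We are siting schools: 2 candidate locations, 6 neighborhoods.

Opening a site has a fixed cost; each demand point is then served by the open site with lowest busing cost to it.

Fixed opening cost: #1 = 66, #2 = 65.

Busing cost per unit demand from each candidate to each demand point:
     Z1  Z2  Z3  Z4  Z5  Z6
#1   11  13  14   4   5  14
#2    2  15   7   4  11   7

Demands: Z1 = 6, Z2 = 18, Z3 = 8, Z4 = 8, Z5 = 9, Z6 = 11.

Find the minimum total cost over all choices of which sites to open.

Open {#1, #2}: assign each demand point to its cheapest open site.
  Z1→#2 6×2=12, Z2→#1 18×13=234, Z3→#2 8×7=56, Z4→#1 8×4=32, Z5→#1 9×5=45, Z6→#2 11×7=77
  busing cost 456, fixed 131 → total 587.
Compare {#2}: busing cost 546 + fixed 65 = 611.
Compare {#1}: busing cost 643 + fixed 66 = 709.

587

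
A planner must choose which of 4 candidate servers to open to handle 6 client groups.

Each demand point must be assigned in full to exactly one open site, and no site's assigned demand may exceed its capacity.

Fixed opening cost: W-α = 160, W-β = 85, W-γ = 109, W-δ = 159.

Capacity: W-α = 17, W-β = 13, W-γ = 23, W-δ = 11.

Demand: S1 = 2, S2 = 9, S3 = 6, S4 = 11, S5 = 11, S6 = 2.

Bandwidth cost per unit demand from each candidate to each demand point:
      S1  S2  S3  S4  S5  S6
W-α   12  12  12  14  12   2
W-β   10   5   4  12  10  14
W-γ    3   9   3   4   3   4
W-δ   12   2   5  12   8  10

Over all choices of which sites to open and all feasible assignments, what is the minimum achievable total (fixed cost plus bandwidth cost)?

512

Open {W-β, W-γ, W-δ}; cheapest assignment that respects the capacities:
  W-β (cap 13, load 8): S1, S3 — cost 2×10 + 6×4 = 44
  W-γ (cap 23, load 22): S4, S5 — cost 11×4 + 11×3 = 77
  W-δ (cap 11, load 11): S2, S6 — cost 9×2 + 2×10 = 38
  Shipping 159, fixed 353 → total 512.
  Any other capacity-feasible assignment to {W-β, W-γ, W-δ} ships for at least 159.
Compare {W-α, W-β, W-γ}: its best feasible assignment gives total 572.
Compare {W-α, W-γ, W-δ}: its best feasible assignment gives total 623.
Every other set of open sites that can feasibly serve all demand totals ≥ 572 even under its best assignment. Minimum: 512.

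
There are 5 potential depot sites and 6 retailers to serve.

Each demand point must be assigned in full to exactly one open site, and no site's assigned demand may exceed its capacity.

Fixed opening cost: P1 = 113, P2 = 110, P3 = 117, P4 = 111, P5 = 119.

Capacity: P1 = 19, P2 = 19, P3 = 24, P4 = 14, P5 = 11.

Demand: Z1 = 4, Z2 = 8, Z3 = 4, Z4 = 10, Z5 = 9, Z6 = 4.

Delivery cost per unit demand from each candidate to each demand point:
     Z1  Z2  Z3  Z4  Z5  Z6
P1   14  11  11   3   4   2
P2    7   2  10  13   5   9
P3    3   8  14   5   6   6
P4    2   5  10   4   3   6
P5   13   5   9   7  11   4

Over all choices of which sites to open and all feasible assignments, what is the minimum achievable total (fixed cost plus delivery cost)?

430

Open {P2, P3}; cheapest assignment that respects the capacities:
  P2 (cap 19, load 17): Z2, Z5 — cost 8×2 + 9×5 = 61
  P3 (cap 24, load 22): Z1, Z3, Z4, Z6 — cost 4×3 + 4×14 + 10×5 + 4×6 = 142
  Shipping 203, fixed 227 → total 430.
  Any other capacity-feasible assignment to {P2, P3} ships for at least 203.
Compare {P1, P3}: its best feasible assignment gives total 442.
Compare {P1, P2, P4}: its best feasible assignment gives total 463.
Every other set of open sites that can feasibly serve all demand totals ≥ 442 even under its best assignment. Minimum: 430.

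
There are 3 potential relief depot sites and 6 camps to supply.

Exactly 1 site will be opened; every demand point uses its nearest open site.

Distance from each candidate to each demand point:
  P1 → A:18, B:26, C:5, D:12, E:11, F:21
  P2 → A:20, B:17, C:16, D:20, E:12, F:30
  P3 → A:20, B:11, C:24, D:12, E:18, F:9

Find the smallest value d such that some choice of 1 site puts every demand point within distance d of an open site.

Open {P3}.
  Farthest demand point is C at distance 24 (to P3); all others are ≤ 24.
With {P1} the worst case is 26.
With {P2} the worst case is 30.
No size-1 selection achieves below 24.

24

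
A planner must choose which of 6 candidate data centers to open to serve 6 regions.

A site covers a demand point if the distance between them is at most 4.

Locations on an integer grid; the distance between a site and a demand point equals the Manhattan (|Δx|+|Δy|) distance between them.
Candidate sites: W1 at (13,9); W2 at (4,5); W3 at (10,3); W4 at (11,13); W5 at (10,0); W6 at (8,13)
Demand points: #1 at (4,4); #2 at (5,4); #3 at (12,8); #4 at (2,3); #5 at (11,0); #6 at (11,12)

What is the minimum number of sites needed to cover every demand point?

Coverage sets (demand points within 4 of each site):
  W1: {#3}
  W2: {#1, #2, #4}
  W3: {#5}
  W4: {#6}
  W5: {#5}
  W6: {#6}
No 3 sites suffice: every size-3 union leaves at least one demand point uncovered.
But {W1, W2, W3, W4} covers everything, so the minimum is 4.

4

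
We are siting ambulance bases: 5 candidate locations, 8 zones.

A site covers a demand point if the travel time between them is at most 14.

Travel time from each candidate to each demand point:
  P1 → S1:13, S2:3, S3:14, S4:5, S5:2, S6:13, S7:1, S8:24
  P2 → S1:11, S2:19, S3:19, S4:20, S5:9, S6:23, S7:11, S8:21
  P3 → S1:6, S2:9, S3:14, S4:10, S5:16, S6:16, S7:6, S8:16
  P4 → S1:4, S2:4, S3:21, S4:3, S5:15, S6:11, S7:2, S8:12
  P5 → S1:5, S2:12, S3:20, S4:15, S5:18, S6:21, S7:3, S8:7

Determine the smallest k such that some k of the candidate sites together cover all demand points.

2

Coverage sets (demand points within 14 of each site):
  P1: {S1, S2, S3, S4, S5, S6, S7}
  P2: {S1, S5, S7}
  P3: {S1, S2, S3, S4, S7}
  P4: {S1, S2, S4, S6, S7, S8}
  P5: {S1, S2, S7, S8}
No single site covers all 8 demand points.
But {P1, P4} covers everything, so the minimum is 2.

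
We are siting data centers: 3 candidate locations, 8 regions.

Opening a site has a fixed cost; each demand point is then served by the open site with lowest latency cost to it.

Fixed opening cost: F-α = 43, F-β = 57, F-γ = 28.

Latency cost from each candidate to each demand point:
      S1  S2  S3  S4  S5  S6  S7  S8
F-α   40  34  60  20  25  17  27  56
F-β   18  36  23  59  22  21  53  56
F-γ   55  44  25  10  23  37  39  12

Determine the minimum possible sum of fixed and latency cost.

259

Open {F-α, F-γ}: assign each demand point to its cheapest open site.
  S1→F-α 40, S2→F-α 34, S3→F-γ 25, S4→F-γ 10, S5→F-γ 23, S6→F-α 17, S7→F-α 27, S8→F-γ 12
  latency cost 188, fixed 71 → total 259.
Compare {F-β, F-γ}: latency cost 181 + fixed 85 = 266.
Compare {F-γ}: latency cost 245 + fixed 28 = 273.
Compare {F-α, F-β, F-γ}: latency cost 163 + fixed 128 = 291.
All other subsets cost ≥ 266. Minimum total cost: 259.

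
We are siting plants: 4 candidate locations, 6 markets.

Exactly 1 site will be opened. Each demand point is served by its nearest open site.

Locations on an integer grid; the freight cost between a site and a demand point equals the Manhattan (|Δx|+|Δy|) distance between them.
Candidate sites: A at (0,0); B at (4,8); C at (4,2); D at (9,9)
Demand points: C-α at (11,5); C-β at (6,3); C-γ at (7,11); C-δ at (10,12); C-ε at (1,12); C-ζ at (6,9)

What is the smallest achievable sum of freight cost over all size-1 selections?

37

Open {D}.
  C-α→D 6, C-β→D 9, C-γ→D 4, C-δ→D 4, C-ε→D 11, C-ζ→D 3  ⇒ total 37.
Compare {B}: total 43.
Compare {C}: total 63.
No size-1 selection does better; minimum is 37.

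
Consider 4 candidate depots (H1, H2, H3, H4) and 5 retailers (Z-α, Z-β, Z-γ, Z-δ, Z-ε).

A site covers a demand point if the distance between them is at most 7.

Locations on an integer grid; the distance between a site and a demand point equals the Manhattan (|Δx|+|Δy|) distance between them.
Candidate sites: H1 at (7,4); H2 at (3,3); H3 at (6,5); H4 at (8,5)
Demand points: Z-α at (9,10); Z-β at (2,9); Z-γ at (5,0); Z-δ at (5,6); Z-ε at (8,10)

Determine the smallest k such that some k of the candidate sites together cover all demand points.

2

Coverage sets (demand points within 7 of each site):
  H1: {Z-γ, Z-δ, Z-ε}
  H2: {Z-β, Z-γ, Z-δ}
  H3: {Z-γ, Z-δ, Z-ε}
  H4: {Z-α, Z-δ, Z-ε}
No single site covers all 5 demand points.
But {H2, H4} covers everything, so the minimum is 2.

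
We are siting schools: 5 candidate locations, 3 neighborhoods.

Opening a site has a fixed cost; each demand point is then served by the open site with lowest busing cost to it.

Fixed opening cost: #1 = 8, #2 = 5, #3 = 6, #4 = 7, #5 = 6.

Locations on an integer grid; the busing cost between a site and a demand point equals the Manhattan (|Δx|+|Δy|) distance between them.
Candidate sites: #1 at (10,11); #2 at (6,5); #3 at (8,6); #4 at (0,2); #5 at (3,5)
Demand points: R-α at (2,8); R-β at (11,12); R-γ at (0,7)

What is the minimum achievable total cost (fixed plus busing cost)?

25

Open {#1, #5}: assign each demand point to its cheapest open site.
  R-α→#5 4, R-β→#1 2, R-γ→#5 5
  busing cost 11, fixed 14 → total 25.
Compare {#5}: busing cost 24 + fixed 6 = 30.
Compare {#1, #2}: busing cost 17 + fixed 13 = 30.
Compare {#1, #4}: busing cost 15 + fixed 15 = 30.
All other subsets cost ≥ 30. Minimum total cost: 25.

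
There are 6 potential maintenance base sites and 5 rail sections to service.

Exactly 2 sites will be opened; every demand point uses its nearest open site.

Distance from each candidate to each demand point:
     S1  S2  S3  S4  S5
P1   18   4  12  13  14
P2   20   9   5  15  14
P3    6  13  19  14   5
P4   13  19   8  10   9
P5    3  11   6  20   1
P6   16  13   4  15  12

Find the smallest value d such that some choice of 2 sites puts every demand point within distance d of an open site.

11

Open {P4, P5}.
  Farthest demand point is S2 at distance 11 (to P5); all others are ≤ 11.
With {P1, P3} the worst case is 13.
With {P1, P4} the worst case is 13.
No size-2 selection achieves below 11.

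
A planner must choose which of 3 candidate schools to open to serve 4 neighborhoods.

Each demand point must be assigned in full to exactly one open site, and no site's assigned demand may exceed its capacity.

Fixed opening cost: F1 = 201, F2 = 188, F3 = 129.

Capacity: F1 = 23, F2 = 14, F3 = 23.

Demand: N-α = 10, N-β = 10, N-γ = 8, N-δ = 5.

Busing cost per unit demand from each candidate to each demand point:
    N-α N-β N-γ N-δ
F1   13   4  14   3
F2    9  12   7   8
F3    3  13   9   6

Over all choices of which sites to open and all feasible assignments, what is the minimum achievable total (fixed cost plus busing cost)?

487

Open {F1, F3}; cheapest assignment that respects the capacities:
  F1 (cap 23, load 15): N-β, N-δ — cost 10×4 + 5×3 = 55
  F3 (cap 23, load 18): N-α, N-γ — cost 10×3 + 8×9 = 102
  Shipping 157, fixed 330 → total 487.
  Any other capacity-feasible assignment to {F1, F3} ships for at least 157.
Compare {F2, F3}: its best feasible assignment gives total 569.
Compare {F1, F2}: its best feasible assignment gives total 646.
Every other set of open sites that can feasibly serve all demand totals ≥ 569 even under its best assignment. Minimum: 487.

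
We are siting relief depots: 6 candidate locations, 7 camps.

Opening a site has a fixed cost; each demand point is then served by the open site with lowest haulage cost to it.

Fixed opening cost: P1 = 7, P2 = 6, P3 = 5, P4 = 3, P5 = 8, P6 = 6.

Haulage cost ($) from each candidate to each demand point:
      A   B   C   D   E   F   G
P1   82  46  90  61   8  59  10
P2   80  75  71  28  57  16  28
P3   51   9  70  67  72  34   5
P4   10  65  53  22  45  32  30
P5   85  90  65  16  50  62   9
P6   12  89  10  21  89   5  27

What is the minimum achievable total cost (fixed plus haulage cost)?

Open {P1, P3, P6}: assign each demand point to its cheapest open site.
  A→P6 12, B→P3 9, C→P6 10, D→P6 21, E→P1 8, F→P6 5, G→P3 5
  haulage cost 70, fixed 18 → total 88.
Compare {P1, P3, P4, P6}: haulage cost 68 + fixed 21 = 89.
Compare {P1, P3, P5, P6}: haulage cost 65 + fixed 26 = 91.
Compare {P1, P3, P4, P5, P6}: haulage cost 63 + fixed 29 = 92.
All other subsets cost ≥ 89. Minimum total cost: 88.

88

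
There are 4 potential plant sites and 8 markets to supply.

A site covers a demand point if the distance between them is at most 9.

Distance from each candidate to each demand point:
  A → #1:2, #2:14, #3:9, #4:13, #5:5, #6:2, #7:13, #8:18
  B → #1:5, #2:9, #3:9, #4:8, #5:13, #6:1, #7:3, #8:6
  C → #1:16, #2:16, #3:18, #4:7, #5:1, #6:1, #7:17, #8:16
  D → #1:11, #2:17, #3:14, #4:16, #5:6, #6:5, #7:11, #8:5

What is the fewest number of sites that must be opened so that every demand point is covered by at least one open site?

Coverage sets (demand points within 9 of each site):
  A: {#1, #3, #5, #6}
  B: {#1, #2, #3, #4, #6, #7, #8}
  C: {#4, #5, #6}
  D: {#5, #6, #8}
No single site covers all 8 demand points.
But {A, B} covers everything, so the minimum is 2.

2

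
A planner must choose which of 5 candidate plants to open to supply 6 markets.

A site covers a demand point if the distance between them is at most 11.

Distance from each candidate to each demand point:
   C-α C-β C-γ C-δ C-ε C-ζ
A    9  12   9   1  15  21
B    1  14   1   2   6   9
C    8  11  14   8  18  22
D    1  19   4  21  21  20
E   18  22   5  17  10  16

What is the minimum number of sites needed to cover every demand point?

Coverage sets (demand points within 11 of each site):
  A: {C-α, C-γ, C-δ}
  B: {C-α, C-γ, C-δ, C-ε, C-ζ}
  C: {C-α, C-β, C-δ}
  D: {C-α, C-γ}
  E: {C-γ, C-ε}
No single site covers all 6 demand points.
But {B, C} covers everything, so the minimum is 2.

2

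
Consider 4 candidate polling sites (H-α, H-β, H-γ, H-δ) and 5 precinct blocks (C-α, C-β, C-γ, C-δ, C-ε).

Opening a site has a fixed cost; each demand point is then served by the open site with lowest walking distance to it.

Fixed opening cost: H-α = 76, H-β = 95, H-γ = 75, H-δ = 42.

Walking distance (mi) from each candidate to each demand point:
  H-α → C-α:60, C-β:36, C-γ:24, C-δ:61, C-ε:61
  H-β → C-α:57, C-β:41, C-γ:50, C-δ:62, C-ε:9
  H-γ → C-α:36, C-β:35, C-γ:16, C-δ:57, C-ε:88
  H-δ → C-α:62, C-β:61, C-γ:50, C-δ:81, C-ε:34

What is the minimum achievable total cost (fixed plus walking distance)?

295

Open {H-γ, H-δ}: assign each demand point to its cheapest open site.
  C-α→H-γ 36, C-β→H-γ 35, C-γ→H-γ 16, C-δ→H-γ 57, C-ε→H-δ 34
  walking distance 178, fixed 117 → total 295.
Compare {H-γ}: walking distance 232 + fixed 75 = 307.
Compare {H-β}: walking distance 219 + fixed 95 = 314.
Compare {H-α}: walking distance 242 + fixed 76 = 318.
All other subsets cost ≥ 307. Minimum total cost: 295.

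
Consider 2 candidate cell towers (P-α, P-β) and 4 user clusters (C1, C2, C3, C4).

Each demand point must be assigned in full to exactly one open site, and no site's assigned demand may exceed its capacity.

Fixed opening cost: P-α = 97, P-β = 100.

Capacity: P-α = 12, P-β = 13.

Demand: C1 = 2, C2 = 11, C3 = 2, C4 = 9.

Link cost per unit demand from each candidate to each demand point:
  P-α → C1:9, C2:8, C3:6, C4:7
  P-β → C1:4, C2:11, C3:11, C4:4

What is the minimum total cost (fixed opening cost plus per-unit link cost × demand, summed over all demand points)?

Open {P-α, P-β}; cheapest assignment that respects the capacities:
  P-α (cap 12, load 11): C2 — cost 11×8 = 88
  P-β (cap 13, load 13): C1, C3, C4 — cost 2×4 + 2×11 + 9×4 = 66
  Shipping 154, fixed 197 → total 351.
  Any other capacity-feasible assignment to {P-α, P-β} ships for at least 154.
Total demand is 24 and no other set of sites has combined capacity ≥ 24, so {P-α, P-β} is the only feasible choice of open sites. Minimum: 351.

351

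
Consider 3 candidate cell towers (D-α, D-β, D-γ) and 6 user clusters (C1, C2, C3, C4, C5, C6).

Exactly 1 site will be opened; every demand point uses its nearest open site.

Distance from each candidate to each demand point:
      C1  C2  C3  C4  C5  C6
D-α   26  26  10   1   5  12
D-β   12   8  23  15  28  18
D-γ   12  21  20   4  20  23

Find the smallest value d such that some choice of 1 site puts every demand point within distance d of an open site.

23

Open {D-γ}.
  Farthest demand point is C6 at distance 23 (to D-γ); all others are ≤ 23.
With {D-α} the worst case is 26.
With {D-β} the worst case is 28.
No size-1 selection achieves below 23.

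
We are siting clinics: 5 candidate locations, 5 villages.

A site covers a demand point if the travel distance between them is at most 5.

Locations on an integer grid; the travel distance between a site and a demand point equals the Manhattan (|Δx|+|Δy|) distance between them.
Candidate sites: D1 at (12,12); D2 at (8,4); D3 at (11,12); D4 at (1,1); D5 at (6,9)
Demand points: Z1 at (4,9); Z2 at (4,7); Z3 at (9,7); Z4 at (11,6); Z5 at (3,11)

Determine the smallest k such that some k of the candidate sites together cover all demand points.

2

Coverage sets (demand points within 5 of each site):
  D1: {}
  D2: {Z3, Z4}
  D3: {}
  D4: {}
  D5: {Z1, Z2, Z3, Z5}
No single site covers all 5 demand points.
But {D2, D5} covers everything, so the minimum is 2.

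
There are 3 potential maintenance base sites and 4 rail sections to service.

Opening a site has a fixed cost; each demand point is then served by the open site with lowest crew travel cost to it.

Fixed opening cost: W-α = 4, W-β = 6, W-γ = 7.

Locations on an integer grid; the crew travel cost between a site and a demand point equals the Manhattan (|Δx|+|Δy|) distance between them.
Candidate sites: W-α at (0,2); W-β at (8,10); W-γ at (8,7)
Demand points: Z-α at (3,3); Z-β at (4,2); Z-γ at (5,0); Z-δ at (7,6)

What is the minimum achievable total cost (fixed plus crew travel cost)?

28

Open {W-α, W-γ}: assign each demand point to its cheapest open site.
  Z-α→W-α 4, Z-β→W-α 4, Z-γ→W-α 7, Z-δ→W-γ 2
  crew travel cost 17, fixed 11 → total 28.
Compare {W-α}: crew travel cost 26 + fixed 4 = 30.
Compare {W-α, W-β}: crew travel cost 20 + fixed 10 = 30.
Compare {W-α, W-β, W-γ}: crew travel cost 17 + fixed 17 = 34.
All other subsets cost ≥ 30. Minimum total cost: 28.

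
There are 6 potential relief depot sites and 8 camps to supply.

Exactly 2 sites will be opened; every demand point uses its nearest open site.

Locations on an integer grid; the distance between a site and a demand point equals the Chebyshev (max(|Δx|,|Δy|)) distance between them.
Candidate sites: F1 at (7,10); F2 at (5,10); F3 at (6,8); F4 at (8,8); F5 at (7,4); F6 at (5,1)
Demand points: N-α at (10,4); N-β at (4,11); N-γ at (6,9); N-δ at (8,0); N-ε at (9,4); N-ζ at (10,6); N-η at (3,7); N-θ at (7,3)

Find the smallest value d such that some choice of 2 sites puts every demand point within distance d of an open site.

4

Open {F1, F5}.
  Farthest demand point is N-δ at distance 4 (to F5); all others are ≤ 4.
With {F2, F5} the worst case is 4.
With {F3, F5} the worst case is 4.
No size-2 selection achieves below 4.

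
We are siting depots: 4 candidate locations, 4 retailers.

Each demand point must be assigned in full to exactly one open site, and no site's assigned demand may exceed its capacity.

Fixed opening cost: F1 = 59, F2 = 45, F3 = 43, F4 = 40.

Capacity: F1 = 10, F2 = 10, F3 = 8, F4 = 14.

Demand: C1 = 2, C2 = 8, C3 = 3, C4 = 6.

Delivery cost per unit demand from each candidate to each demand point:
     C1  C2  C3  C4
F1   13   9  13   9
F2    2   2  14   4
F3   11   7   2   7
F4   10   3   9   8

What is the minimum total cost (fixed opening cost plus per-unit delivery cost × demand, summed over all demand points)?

164

Open {F2, F4}; cheapest assignment that respects the capacities:
  F2 (cap 10, load 8): C1, C4 — cost 2×2 + 6×4 = 28
  F4 (cap 14, load 11): C2, C3 — cost 8×3 + 3×9 = 51
  Shipping 79, fixed 85 → total 164.
  Any other capacity-feasible assignment to {F2, F4} ships for at least 79.
Compare {F3, F4}: its best feasible assignment gives total 183.
Compare {F2, F3, F4}: its best feasible assignment gives total 186.
Every other set of open sites that can feasibly serve all demand totals ≥ 183 even under its best assignment. Minimum: 164.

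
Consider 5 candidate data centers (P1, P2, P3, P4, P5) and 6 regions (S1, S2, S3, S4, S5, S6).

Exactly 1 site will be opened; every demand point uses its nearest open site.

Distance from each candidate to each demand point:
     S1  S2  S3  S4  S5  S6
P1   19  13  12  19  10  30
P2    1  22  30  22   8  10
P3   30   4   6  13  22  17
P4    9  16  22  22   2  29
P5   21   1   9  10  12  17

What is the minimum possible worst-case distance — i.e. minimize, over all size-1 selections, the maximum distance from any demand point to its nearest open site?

Open {P5}.
  Farthest demand point is S1 at distance 21 (to P5); all others are ≤ 21.
With {P4} the worst case is 29.
With {P1} the worst case is 30.
No size-1 selection achieves below 21.

21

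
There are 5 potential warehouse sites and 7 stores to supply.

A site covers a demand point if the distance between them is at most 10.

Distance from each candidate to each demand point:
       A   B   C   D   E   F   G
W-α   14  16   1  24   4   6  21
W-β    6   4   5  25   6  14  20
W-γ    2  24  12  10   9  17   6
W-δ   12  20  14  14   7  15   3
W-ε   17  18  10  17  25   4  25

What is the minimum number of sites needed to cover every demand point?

Coverage sets (demand points within 10 of each site):
  W-α: {C, E, F}
  W-β: {A, B, C, E}
  W-γ: {A, D, E, G}
  W-δ: {E, G}
  W-ε: {C, F}
No 2 sites suffice: every size-2 union leaves at least one demand point uncovered.
But {W-α, W-β, W-γ} covers everything, so the minimum is 3.

3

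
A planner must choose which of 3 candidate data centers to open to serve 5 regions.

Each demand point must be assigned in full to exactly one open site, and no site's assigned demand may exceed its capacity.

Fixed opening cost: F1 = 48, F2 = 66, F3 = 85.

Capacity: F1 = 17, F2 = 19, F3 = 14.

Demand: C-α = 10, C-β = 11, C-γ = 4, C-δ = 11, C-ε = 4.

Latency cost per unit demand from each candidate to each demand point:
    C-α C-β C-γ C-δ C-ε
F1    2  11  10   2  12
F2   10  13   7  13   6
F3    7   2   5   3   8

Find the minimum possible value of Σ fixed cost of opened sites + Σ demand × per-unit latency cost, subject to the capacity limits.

395

Open {F1, F2, F3}; cheapest assignment that respects the capacities:
  F1 (cap 17, load 11): C-δ — cost 11×2 = 22
  F2 (cap 19, load 18): C-α, C-γ, C-ε — cost 10×10 + 4×7 + 4×6 = 152
  F3 (cap 14, load 11): C-β — cost 11×2 = 22
  Shipping 196, fixed 199 → total 395.
  Any other capacity-feasible assignment to {F1, F2, F3} ships for at least 196.
Total demand is 40 and no other set of sites has combined capacity ≥ 40, so {F1, F2, F3} is the only feasible choice of open sites. Minimum: 395.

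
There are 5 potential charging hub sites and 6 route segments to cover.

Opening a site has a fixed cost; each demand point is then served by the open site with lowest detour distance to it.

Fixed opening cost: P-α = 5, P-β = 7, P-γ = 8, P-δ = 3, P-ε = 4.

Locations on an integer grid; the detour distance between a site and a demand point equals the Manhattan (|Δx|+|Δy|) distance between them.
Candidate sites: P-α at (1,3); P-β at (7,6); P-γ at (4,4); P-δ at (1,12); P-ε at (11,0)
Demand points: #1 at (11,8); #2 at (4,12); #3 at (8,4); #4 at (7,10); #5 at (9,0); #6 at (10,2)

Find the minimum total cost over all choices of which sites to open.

Open {P-β, P-δ, P-ε}: assign each demand point to its cheapest open site.
  #1→P-β 6, #2→P-δ 3, #3→P-β 3, #4→P-β 4, #5→P-ε 2, #6→P-ε 3
  detour distance 21, fixed 14 → total 35.
Compare {P-β, P-ε}: detour distance 27 + fixed 11 = 38.
Compare {P-δ, P-ε}: detour distance 31 + fixed 7 = 38.
Compare {P-α, P-β, P-δ, P-ε}: detour distance 21 + fixed 19 = 40.
All other subsets cost ≥ 38. Minimum total cost: 35.

35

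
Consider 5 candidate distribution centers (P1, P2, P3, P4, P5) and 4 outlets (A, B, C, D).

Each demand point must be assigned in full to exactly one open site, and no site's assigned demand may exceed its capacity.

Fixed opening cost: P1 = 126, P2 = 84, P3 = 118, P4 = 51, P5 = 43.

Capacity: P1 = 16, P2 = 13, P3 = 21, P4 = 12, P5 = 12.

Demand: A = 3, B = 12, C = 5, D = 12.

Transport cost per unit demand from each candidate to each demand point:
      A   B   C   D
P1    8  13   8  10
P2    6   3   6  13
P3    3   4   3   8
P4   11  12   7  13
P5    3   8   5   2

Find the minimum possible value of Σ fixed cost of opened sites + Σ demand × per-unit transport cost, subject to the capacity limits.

Open {P3, P5}; cheapest assignment that respects the capacities:
  P3 (cap 21, load 20): A, B, C — cost 3×3 + 12×4 + 5×3 = 72
  P5 (cap 12, load 12): D — cost 12×2 = 24
  Shipping 96, fixed 161 → total 257.
  Any other capacity-feasible assignment to {P3, P5} ships for at least 96.
Compare {P2, P4, P5}: its best feasible assignment gives total 306.
Compare {P3, P4, P5}: its best feasible assignment gives total 308.
Every other set of open sites that can feasibly serve all demand totals ≥ 306 even under its best assignment. Minimum: 257.

257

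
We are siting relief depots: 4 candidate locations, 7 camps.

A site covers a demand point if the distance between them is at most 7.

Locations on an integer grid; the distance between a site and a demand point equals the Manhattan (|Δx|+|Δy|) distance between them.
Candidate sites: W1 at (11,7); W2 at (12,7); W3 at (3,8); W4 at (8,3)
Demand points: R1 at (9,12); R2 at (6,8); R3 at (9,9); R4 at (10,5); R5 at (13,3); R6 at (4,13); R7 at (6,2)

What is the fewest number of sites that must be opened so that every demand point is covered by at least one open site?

3

Coverage sets (demand points within 7 of each site):
  W1: {R1, R2, R3, R4, R5}
  W2: {R2, R3, R4, R5}
  W3: {R2, R3, R6}
  W4: {R2, R3, R4, R5, R7}
No 2 sites suffice: every size-2 union leaves at least one demand point uncovered.
But {W1, W3, W4} covers everything, so the minimum is 3.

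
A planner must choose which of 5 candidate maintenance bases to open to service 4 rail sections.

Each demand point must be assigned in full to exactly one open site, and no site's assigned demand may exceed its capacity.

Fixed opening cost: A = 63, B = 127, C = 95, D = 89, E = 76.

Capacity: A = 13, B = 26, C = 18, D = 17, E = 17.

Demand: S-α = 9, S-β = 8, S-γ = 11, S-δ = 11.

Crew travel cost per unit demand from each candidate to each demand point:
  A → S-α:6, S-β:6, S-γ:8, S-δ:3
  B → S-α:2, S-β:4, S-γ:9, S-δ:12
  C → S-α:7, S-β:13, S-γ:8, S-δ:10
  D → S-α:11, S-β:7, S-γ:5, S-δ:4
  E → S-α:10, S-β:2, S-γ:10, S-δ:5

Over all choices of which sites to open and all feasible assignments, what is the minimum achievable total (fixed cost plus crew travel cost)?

Open {A, B, D}; cheapest assignment that respects the capacities:
  A (cap 13, load 11): S-δ — cost 11×3 = 33
  B (cap 26, load 17): S-α, S-β — cost 9×2 + 8×4 = 50
  D (cap 17, load 11): S-γ — cost 11×5 = 55
  Shipping 138, fixed 279 → total 417.
  Any other capacity-feasible assignment to {A, B, D} ships for at least 138.
Compare {A, D, E}: its best feasible assignment gives total 422.
Compare {A, B, E}: its best feasible assignment gives total 432.
Every other set of open sites that can feasibly serve all demand totals ≥ 422 even under its best assignment. Minimum: 417.

417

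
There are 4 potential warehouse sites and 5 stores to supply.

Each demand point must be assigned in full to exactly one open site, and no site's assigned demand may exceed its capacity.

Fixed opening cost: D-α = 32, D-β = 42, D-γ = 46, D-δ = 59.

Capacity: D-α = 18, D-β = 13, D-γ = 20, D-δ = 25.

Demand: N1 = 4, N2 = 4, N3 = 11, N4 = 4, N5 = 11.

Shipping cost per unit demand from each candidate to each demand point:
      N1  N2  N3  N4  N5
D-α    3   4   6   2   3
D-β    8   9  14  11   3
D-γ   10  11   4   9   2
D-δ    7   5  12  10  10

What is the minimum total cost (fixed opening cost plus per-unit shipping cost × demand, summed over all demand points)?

233

Open {D-α, D-β, D-γ}; cheapest assignment that respects the capacities:
  D-α (cap 18, load 12): N1, N2, N4 — cost 4×3 + 4×4 + 4×2 = 36
  D-β (cap 13, load 11): N5 — cost 11×3 = 33
  D-γ (cap 20, load 11): N3 — cost 11×4 = 44
  Shipping 113, fixed 120 → total 233.
  Any other capacity-feasible assignment to {D-α, D-β, D-γ} ships for at least 113.
Compare {D-α, D-γ}: its best feasible assignment gives total 247.
Compare {D-α, D-γ, D-δ}: its best feasible assignment gives total 270.
Every other set of open sites that can feasibly serve all demand totals ≥ 247 even under its best assignment. Minimum: 233.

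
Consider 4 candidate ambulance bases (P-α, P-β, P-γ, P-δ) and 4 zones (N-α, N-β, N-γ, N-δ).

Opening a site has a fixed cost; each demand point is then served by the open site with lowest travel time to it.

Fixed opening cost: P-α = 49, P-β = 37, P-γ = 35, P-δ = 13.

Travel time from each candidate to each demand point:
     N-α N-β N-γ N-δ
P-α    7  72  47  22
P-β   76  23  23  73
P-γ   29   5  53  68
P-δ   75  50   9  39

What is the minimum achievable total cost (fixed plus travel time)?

Open {P-γ, P-δ}: assign each demand point to its cheapest open site.
  N-α→P-γ 29, N-β→P-γ 5, N-γ→P-δ 9, N-δ→P-δ 39
  travel time 82, fixed 48 → total 130.
Compare {P-α, P-γ, P-δ}: travel time 43 + fixed 97 = 140.
Compare {P-α, P-δ}: travel time 88 + fixed 62 = 150.
Compare {P-α, P-β, P-δ}: travel time 61 + fixed 99 = 160.
All other subsets cost ≥ 140. Minimum total cost: 130.

130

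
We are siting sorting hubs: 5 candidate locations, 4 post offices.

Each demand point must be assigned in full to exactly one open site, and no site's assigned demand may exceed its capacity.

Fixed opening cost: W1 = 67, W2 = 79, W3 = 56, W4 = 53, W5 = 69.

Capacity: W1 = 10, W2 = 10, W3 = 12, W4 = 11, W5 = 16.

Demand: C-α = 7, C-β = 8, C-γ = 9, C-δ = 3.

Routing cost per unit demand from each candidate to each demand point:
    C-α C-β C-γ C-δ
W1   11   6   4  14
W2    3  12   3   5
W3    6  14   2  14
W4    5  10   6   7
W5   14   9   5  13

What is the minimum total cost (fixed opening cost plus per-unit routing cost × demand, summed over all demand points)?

298

Open {W1, W3, W4}; cheapest assignment that respects the capacities:
  W1 (cap 10, load 8): C-β — cost 8×6 = 48
  W3 (cap 12, load 9): C-γ — cost 9×2 = 18
  W4 (cap 11, load 10): C-α, C-δ — cost 7×5 + 3×7 = 56
  Shipping 122, fixed 176 → total 298.
  Any other capacity-feasible assignment to {W1, W3, W4} ships for at least 122.
Compare {W1, W2, W3}: its best feasible assignment gives total 304.
Compare {W2, W3, W4}: its best feasible assignment gives total 322.
Every other set of open sites that can feasibly serve all demand totals ≥ 304 even under its best assignment. Minimum: 298.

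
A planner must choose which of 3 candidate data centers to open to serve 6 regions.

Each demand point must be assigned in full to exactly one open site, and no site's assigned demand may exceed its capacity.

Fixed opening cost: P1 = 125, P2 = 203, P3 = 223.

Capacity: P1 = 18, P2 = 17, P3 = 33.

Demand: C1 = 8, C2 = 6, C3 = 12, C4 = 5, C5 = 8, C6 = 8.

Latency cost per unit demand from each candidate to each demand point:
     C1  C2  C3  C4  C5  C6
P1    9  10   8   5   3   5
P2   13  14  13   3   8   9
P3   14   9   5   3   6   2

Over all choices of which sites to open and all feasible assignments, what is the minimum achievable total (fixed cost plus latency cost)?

589

Open {P1, P3}; cheapest assignment that respects the capacities:
  P1 (cap 18, load 16): C1, C5 — cost 8×9 + 8×3 = 96
  P3 (cap 33, load 31): C2, C3, C4, C6 — cost 6×9 + 12×5 + 5×3 + 8×2 = 145
  Shipping 241, fixed 348 → total 589.
  Any other capacity-feasible assignment to {P1, P3} ships for at least 241.
Compare {P2, P3}: its best feasible assignment gives total 739.
Compare {P1, P2, P3}: its best feasible assignment gives total 792.
Every other set of open sites that can feasibly serve all demand totals ≥ 739 even under its best assignment. Minimum: 589.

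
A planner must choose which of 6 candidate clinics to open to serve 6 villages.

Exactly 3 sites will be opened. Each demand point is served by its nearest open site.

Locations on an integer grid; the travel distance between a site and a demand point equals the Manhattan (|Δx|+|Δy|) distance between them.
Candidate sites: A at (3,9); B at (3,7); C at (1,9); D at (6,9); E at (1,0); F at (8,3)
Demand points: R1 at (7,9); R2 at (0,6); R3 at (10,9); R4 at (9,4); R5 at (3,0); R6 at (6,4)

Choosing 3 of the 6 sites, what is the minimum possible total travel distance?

19

Open {D, E, F}.
  R1→D 1, R2→E 7, R3→D 4, R4→F 2, R5→E 2, R6→F 3  ⇒ total 19.
Compare {B, D, F}: total 21.
Compare {C, D, F}: total 22.
No size-3 selection does better; minimum is 19.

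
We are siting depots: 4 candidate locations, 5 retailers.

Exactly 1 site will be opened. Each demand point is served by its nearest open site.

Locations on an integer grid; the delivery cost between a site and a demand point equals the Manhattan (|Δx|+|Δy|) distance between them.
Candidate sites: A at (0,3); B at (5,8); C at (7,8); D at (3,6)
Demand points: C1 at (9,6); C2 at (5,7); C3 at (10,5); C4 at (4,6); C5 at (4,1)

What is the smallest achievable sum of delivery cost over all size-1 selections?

24

Open {D}.
  C1→D 6, C2→D 3, C3→D 8, C4→D 1, C5→D 6  ⇒ total 24.
Compare {B}: total 26.
Compare {C}: total 28.
No size-1 selection does better; minimum is 24.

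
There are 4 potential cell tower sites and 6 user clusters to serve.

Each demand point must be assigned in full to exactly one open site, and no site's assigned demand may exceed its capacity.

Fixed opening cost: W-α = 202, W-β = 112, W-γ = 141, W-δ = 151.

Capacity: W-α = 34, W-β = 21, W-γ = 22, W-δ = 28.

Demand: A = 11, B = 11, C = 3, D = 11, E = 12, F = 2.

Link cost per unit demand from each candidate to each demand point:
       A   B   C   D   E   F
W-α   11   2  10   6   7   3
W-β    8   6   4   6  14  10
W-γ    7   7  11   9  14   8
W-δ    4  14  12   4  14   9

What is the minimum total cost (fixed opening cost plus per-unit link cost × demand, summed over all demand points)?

583

Open {W-α, W-δ}; cheapest assignment that respects the capacities:
  W-α (cap 34, load 28): B, C, E, F — cost 11×2 + 3×10 + 12×7 + 2×3 = 142
  W-δ (cap 28, load 22): A, D — cost 11×4 + 11×4 = 88
  Shipping 230, fixed 353 → total 583.
  Any other capacity-feasible assignment to {W-α, W-δ} ships for at least 230.
Compare {W-α, W-β}: its best feasible assignment gives total 606.
Compare {W-α, W-γ}: its best feasible assignment gives total 641.
Every other set of open sites that can feasibly serve all demand totals ≥ 606 even under its best assignment. Minimum: 583.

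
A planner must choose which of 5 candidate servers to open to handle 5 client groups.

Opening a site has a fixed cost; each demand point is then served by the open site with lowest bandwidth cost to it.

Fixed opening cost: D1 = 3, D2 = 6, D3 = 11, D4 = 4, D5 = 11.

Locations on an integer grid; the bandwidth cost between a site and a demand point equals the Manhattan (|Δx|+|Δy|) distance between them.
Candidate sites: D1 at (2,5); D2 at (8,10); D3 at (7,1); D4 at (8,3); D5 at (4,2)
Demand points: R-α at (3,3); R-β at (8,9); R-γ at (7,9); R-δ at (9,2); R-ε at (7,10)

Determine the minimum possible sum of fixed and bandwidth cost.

21

Open {D2, D4}: assign each demand point to its cheapest open site.
  R-α→D4 5, R-β→D2 1, R-γ→D2 2, R-δ→D4 2, R-ε→D2 1
  bandwidth cost 11, fixed 10 → total 21.
Compare {D1, D2, D4}: bandwidth cost 9 + fixed 13 = 22.
Compare {D1, D2}: bandwidth cost 16 + fixed 9 = 25.
Compare {D2, D5}: bandwidth cost 11 + fixed 17 = 28.
All other subsets cost ≥ 22. Minimum total cost: 21.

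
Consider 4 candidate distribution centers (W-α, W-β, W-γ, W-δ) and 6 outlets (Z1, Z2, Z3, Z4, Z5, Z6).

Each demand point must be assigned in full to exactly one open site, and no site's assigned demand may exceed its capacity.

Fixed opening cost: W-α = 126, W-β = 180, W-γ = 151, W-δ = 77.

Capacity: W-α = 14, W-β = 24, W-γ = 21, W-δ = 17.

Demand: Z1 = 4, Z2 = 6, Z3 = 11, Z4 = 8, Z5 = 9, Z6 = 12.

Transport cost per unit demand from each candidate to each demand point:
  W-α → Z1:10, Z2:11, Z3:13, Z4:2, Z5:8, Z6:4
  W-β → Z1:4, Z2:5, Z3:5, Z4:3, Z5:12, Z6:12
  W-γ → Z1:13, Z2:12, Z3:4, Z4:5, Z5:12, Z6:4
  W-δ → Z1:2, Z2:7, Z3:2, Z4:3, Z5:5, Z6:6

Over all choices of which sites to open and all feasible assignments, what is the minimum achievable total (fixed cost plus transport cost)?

601

Open {W-α, W-β, W-δ}; cheapest assignment that respects the capacities:
  W-α (cap 14, load 12): Z6 — cost 12×4 = 48
  W-β (cap 24, load 21): Z1, Z2, Z3 — cost 4×4 + 6×5 + 11×5 = 101
  W-δ (cap 17, load 17): Z4, Z5 — cost 8×3 + 9×5 = 69
  Shipping 218, fixed 383 → total 601.
  Any other capacity-feasible assignment to {W-α, W-β, W-δ} ships for at least 218.
Compare {W-α, W-γ, W-δ}: its best feasible assignment gives total 618.
Compare {W-β, W-γ, W-δ}: its best feasible assignment gives total 626.
Every other set of open sites that can feasibly serve all demand totals ≥ 618 even under its best assignment. Minimum: 601.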